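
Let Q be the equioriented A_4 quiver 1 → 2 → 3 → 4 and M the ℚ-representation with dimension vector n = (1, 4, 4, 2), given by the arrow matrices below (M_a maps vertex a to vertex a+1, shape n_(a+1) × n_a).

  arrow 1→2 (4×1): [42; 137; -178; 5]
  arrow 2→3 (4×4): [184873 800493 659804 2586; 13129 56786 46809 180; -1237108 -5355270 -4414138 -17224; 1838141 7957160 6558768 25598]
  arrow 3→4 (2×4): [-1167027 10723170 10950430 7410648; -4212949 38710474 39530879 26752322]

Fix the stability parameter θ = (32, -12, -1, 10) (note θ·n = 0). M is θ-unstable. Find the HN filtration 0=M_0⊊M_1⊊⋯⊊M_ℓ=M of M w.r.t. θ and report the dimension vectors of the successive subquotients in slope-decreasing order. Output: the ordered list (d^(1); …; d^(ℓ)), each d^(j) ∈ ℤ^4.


Interval decomposition of M: I[1,4], I[2,3]^2, I[2,4].
HN type (ℓ=4): μ^(1)=10; μ^(2)=19/3; μ^(3)=-1; μ^(4)=-12

((0, 0, 0, 2); (1, 1, 1, 0); (0, 0, 3, 0); (0, 3, 0, 0))


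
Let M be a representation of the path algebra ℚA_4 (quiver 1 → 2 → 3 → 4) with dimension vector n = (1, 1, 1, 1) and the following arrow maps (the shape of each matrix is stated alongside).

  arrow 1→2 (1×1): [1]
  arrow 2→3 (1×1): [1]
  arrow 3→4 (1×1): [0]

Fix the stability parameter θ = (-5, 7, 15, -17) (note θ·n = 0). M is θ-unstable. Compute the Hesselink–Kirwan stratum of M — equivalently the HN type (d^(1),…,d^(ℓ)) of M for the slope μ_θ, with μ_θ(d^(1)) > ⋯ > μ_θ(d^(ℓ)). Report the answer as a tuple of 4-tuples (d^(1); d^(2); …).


Via rank(M_{q-1}∘⋯∘M_p): M ≅ I[1,3], I[4,4].
μ_θ-semistable layers: μ^(1)=15; μ^(2)=7; μ^(3)=-5; μ^(4)=-17

((0, 0, 1, 0); (0, 1, 0, 0); (1, 0, 0, 0); (0, 0, 0, 1))


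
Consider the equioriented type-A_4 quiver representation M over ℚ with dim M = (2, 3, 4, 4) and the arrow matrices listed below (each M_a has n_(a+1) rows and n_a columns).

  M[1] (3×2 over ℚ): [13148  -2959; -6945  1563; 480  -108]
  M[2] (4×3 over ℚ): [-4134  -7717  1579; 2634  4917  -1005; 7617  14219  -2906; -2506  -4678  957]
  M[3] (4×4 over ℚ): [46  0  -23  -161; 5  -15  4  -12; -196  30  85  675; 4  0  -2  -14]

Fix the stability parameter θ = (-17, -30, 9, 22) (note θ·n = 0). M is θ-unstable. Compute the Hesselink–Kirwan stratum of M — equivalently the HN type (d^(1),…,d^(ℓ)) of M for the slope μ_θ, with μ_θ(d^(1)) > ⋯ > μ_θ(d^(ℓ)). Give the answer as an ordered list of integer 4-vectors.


Interval decomposition of M: I[1,3], I[1,4], I[2,4], I[3,3], I[4,4]^2.
HN type (ℓ=4): μ^(1)=22; μ^(2)=9; μ^(3)=-47/2; μ^(4)=-30

((0, 0, 0, 4); (0, 0, 4, 0); (2, 2, 0, 0); (0, 1, 0, 0))


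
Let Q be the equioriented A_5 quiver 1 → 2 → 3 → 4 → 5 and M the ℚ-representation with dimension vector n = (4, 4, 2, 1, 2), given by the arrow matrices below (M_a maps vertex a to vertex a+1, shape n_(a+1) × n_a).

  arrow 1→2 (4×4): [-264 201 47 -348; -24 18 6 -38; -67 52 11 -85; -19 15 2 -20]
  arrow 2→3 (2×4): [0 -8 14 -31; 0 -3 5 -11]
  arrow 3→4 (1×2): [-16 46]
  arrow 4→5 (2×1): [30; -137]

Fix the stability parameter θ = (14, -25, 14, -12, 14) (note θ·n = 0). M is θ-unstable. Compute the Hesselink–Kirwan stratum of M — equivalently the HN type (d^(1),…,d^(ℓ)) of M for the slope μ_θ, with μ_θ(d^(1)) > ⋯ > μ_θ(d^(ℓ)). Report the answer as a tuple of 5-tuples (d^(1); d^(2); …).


Barcode: M ≅ I[1,2]^2, I[1,3], I[1,5], I[5,5]. HN layers by μ_θ (3 steps, strictly decreasing):
  μ^(1)=14; μ^(2)=1; μ^(3)=-11/2

((0, 0, 1, 0, 2); (0, 0, 1, 1, 0); (4, 4, 0, 0, 0))


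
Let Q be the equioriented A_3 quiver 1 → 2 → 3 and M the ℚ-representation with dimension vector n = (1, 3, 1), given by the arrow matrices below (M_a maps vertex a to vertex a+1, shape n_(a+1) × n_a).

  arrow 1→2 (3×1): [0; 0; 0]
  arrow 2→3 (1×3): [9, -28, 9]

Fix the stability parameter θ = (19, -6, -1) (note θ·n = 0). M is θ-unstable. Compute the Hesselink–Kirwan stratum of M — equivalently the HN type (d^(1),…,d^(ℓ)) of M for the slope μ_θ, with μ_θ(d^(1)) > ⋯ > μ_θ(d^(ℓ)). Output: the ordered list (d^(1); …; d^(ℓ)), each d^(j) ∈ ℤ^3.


Via rank(M_{q-1}∘⋯∘M_p): M ≅ I[1,1], I[2,2]^2, I[2,3].
μ_θ-semistable layers: μ^(1)=19; μ^(2)=-1; μ^(3)=-6

((1, 0, 0); (0, 0, 1); (0, 3, 0))


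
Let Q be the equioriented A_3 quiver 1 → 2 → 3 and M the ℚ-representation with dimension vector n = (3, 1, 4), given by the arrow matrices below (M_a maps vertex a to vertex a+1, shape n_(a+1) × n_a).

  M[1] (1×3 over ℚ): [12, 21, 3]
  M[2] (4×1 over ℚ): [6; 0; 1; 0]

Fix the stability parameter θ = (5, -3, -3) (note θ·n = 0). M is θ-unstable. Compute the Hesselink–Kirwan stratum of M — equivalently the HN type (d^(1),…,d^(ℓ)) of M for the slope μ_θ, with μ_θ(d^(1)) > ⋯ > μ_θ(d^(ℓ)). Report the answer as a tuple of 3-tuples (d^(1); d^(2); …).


Barcode: M ≅ I[1,1]^2, I[1,3], I[3,3]^3. HN layers by μ_θ (3 steps, strictly decreasing):
  μ^(1)=5; μ^(2)=-1/3; μ^(3)=-3

((2, 0, 0); (1, 1, 1); (0, 0, 3))


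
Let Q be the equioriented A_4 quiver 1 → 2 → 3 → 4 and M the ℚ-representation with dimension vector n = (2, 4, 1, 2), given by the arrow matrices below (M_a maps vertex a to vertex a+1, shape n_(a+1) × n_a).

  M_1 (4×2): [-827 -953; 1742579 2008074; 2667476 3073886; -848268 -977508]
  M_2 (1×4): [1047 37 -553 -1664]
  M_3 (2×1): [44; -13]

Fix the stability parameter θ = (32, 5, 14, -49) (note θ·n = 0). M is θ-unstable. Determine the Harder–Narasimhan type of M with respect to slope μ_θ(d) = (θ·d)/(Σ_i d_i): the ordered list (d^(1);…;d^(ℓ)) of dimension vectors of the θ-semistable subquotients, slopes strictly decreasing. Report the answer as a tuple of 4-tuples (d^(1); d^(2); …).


Barcode: M ≅ I[1,2], I[1,4], I[2,2]^2, I[4,4]. HN layers by μ_θ (4 steps, strictly decreasing):
  μ^(1)=37/2; μ^(2)=5; μ^(3)=1/2; μ^(4)=-49

((1, 1, 0, 0); (0, 2, 0, 0); (1, 1, 1, 1); (0, 0, 0, 1))


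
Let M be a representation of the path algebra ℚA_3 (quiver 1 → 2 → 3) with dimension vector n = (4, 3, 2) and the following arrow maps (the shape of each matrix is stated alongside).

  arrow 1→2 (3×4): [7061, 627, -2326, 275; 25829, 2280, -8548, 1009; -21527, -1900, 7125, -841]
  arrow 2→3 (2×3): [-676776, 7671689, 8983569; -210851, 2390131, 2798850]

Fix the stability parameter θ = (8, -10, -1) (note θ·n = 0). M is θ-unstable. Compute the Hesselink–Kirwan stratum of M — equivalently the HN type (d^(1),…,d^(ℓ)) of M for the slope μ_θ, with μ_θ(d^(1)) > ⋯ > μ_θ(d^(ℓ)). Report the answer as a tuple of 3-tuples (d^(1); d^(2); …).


Via rank(M_{q-1}∘⋯∘M_p): M ≅ I[1,1], I[1,2], I[1,3]^2.
μ_θ-semistable layers: μ^(1)=8; μ^(2)=-1

((1, 0, 0); (3, 3, 2))


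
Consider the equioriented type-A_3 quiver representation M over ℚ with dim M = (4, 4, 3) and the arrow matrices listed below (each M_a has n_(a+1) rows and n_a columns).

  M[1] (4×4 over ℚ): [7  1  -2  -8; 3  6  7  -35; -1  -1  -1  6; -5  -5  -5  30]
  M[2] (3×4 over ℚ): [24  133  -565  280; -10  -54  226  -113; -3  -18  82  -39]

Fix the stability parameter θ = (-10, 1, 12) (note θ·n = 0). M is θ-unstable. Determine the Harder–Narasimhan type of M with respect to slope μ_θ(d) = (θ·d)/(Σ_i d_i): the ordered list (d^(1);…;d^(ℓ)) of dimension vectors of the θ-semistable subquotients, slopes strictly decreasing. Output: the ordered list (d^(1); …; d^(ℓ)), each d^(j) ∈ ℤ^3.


Barcode: M ≅ I[1,1], I[1,3]^3, I[2,2]. HN layers by μ_θ (3 steps, strictly decreasing):
  μ^(1)=12; μ^(2)=1; μ^(3)=-10

((0, 0, 3); (0, 4, 0); (4, 0, 0))


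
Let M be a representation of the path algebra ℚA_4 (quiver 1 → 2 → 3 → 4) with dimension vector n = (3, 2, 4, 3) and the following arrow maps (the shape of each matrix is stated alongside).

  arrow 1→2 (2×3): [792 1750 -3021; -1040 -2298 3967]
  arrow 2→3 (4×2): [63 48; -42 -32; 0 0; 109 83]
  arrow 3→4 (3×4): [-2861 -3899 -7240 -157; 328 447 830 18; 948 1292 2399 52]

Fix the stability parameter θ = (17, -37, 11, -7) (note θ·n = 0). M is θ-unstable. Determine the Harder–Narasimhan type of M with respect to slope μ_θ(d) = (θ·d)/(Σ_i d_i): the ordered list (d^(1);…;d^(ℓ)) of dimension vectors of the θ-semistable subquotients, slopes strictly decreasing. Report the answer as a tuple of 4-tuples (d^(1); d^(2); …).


Via rank(M_{q-1}∘⋯∘M_p): M ≅ I[1,1], I[1,3], I[1,4], I[3,4]^2.
μ_θ-semistable layers: μ^(1)=17; μ^(2)=11; μ^(3)=2; μ^(4)=-10

((1, 0, 0, 0); (0, 0, 1, 0); (0, 0, 3, 3); (2, 2, 0, 0))


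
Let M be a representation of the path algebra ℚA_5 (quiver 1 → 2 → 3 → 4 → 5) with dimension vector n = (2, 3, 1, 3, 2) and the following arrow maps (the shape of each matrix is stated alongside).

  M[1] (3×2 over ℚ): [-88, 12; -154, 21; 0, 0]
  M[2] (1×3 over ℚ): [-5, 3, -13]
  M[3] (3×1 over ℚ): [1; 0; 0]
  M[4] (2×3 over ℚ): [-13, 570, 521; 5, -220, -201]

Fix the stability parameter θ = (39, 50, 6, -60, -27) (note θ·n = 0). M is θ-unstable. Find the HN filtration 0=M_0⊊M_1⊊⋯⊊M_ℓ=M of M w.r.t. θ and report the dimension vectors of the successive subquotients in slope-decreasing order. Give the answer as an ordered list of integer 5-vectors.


Via rank(M_{q-1}∘⋯∘M_p): M ≅ I[1,1], I[1,5], I[2,2]^2, I[4,4], I[4,5].
μ_θ-semistable layers: μ^(1)=50; μ^(2)=39; μ^(3)=8/5; μ^(4)=-27; μ^(5)=-60

((0, 2, 0, 0, 0); (1, 0, 0, 0, 0); (1, 1, 1, 1, 1); (0, 0, 0, 0, 1); (0, 0, 0, 2, 0))


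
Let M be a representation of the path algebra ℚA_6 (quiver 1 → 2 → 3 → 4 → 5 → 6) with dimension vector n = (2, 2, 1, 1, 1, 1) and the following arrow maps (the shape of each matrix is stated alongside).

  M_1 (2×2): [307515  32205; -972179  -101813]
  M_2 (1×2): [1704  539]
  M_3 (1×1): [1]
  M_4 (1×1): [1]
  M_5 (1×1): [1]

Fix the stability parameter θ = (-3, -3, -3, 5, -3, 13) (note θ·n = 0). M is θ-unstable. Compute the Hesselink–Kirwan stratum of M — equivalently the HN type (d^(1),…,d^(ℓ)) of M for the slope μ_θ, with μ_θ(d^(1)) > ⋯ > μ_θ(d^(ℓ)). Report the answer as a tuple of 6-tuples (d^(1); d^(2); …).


Barcode: M ≅ I[1,1], I[1,6], I[2,2]. HN layers by μ_θ (3 steps, strictly decreasing):
  μ^(1)=13; μ^(2)=1; μ^(3)=-3

((0, 0, 0, 0, 0, 1); (0, 0, 0, 1, 1, 0); (2, 2, 1, 0, 0, 0))


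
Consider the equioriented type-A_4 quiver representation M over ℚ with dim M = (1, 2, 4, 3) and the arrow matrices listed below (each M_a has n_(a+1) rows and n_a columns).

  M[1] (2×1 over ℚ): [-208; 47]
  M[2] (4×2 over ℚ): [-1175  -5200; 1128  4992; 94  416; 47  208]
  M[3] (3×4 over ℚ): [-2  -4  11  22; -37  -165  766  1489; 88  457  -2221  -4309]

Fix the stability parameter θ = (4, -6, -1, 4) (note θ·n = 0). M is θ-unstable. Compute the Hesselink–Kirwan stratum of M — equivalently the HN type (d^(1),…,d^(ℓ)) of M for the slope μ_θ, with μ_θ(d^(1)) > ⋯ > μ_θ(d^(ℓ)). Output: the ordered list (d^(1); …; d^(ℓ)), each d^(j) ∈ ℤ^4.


Interval decomposition of M: I[1,2], I[2,4], I[3,3], I[3,4]^2.
HN type (ℓ=3): μ^(1)=4; μ^(2)=-1; μ^(3)=-6

((0, 0, 0, 3); (1, 1, 4, 0); (0, 1, 0, 0))


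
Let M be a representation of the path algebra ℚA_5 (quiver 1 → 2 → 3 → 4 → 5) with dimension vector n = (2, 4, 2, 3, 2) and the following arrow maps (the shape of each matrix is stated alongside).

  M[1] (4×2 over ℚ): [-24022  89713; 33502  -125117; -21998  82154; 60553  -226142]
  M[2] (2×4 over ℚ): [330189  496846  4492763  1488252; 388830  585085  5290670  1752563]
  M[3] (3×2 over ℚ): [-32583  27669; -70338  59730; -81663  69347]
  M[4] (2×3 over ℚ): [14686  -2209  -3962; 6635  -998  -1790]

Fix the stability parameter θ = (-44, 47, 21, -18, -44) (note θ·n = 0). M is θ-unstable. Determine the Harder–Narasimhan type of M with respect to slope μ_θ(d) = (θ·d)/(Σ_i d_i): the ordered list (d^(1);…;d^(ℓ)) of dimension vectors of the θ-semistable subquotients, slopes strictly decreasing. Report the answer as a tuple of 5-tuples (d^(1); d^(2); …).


Interval decomposition of M: I[1,4], I[1,5], I[2,2]^2, I[4,5].
HN type (ℓ=5): μ^(1)=47; μ^(2)=50/3; μ^(3)=3/2; μ^(4)=-31; μ^(5)=-44

((0, 2, 0, 0, 0); (0, 1, 1, 1, 0); (0, 1, 1, 1, 1); (0, 0, 0, 1, 1); (2, 0, 0, 0, 0))


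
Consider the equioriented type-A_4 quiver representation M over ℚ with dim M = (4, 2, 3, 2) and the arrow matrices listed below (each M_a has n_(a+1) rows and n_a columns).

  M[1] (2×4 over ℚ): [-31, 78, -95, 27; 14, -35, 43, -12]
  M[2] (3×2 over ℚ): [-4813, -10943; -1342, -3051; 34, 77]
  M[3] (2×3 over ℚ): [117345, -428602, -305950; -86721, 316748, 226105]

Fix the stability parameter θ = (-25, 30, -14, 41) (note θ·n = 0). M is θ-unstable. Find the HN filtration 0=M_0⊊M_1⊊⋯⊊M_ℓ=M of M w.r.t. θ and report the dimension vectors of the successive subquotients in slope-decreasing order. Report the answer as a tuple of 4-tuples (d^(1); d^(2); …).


Via rank(M_{q-1}∘⋯∘M_p): M ≅ I[1,1]^2, I[1,4]^2, I[3,3].
μ_θ-semistable layers: μ^(1)=41; μ^(2)=8; μ^(3)=-14; μ^(4)=-25

((0, 0, 0, 2); (0, 2, 2, 0); (0, 0, 1, 0); (4, 0, 0, 0))


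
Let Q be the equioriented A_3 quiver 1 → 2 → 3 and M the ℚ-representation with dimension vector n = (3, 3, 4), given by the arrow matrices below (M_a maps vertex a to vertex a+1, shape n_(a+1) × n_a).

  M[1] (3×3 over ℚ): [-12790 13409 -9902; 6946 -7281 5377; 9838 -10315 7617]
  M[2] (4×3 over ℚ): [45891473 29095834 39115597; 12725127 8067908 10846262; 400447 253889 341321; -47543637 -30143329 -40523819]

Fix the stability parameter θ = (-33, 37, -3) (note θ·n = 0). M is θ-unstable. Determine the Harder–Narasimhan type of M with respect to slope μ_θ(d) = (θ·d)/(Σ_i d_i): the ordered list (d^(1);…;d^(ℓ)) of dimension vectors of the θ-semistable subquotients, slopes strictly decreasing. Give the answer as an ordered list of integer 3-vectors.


Via rank(M_{q-1}∘⋯∘M_p): M ≅ I[1,1], I[1,3]^2, I[2,3], I[3,3].
μ_θ-semistable layers: μ^(1)=17; μ^(2)=-3; μ^(3)=-33

((0, 3, 3); (0, 0, 1); (3, 0, 0))


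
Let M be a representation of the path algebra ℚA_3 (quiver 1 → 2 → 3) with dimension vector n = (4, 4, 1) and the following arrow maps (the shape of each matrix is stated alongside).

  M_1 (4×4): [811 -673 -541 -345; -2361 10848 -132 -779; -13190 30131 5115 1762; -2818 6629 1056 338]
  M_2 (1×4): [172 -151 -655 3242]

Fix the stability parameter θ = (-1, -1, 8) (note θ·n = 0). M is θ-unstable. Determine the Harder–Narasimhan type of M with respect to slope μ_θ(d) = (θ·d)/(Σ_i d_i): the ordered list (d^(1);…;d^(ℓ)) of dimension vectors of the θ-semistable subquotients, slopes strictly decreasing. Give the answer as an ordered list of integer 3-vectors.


Interval decomposition of M: I[1,2]^3, I[1,3].
HN type (ℓ=2): μ^(1)=8; μ^(2)=-1

((0, 0, 1); (4, 4, 0))


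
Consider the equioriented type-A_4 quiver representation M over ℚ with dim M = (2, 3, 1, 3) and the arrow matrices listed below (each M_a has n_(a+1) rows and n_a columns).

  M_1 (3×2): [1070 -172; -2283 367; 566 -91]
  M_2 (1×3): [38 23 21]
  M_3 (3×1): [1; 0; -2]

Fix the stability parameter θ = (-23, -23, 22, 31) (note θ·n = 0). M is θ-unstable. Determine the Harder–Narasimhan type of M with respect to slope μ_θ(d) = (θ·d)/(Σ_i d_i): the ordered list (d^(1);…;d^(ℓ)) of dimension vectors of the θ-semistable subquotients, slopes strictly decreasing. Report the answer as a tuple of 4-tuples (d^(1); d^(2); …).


Interval decomposition of M: I[1,2], I[1,4], I[2,2], I[4,4]^2.
HN type (ℓ=3): μ^(1)=31; μ^(2)=22; μ^(3)=-23

((0, 0, 0, 3); (0, 0, 1, 0); (2, 3, 0, 0))


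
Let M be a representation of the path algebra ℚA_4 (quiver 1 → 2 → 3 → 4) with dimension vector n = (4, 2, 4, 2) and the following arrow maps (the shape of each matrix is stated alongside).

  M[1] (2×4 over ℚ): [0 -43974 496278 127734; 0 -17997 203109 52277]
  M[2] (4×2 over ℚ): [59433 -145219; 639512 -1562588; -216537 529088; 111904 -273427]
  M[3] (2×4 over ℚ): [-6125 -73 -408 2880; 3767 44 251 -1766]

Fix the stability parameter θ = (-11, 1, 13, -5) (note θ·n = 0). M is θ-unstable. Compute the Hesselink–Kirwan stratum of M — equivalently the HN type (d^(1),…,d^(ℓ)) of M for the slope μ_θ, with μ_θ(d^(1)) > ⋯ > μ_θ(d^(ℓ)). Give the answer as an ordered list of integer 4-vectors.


Interval decomposition of M: I[1,1]^3, I[1,4], I[2,4], I[3,3]^2.
HN type (ℓ=4): μ^(1)=13; μ^(2)=4; μ^(3)=1; μ^(4)=-11

((0, 0, 2, 0); (0, 0, 2, 2); (0, 2, 0, 0); (4, 0, 0, 0))


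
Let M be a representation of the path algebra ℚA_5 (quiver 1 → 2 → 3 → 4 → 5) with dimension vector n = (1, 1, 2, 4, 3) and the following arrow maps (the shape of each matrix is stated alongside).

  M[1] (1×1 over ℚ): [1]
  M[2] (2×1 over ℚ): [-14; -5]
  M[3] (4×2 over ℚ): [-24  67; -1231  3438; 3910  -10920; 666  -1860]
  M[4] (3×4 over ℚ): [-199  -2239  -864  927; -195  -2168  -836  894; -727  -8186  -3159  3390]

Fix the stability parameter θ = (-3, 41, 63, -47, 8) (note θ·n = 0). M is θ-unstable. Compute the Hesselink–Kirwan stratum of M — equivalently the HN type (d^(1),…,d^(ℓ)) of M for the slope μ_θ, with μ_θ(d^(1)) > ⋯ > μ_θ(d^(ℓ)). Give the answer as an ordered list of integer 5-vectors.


Interval decomposition of M: I[1,5], I[3,5], I[4,4], I[4,5].
HN type (ℓ=4): μ^(1)=65/4; μ^(2)=8; μ^(3)=-3; μ^(4)=-47

((0, 1, 1, 1, 1); (0, 0, 1, 1, 2); (1, 0, 0, 0, 0); (0, 0, 0, 2, 0))


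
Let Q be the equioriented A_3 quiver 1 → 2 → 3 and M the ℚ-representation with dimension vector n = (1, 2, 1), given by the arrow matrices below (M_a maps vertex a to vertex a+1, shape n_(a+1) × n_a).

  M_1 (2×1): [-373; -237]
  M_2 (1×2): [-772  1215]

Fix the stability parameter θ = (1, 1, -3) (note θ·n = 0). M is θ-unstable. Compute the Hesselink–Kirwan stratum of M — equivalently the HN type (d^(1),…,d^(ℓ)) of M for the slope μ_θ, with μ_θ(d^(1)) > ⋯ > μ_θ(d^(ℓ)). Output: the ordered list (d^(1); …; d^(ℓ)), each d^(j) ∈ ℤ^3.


Interval decomposition of M: I[1,3], I[2,2].
HN type (ℓ=2): μ^(1)=1; μ^(2)=-1/3

((0, 1, 0); (1, 1, 1))


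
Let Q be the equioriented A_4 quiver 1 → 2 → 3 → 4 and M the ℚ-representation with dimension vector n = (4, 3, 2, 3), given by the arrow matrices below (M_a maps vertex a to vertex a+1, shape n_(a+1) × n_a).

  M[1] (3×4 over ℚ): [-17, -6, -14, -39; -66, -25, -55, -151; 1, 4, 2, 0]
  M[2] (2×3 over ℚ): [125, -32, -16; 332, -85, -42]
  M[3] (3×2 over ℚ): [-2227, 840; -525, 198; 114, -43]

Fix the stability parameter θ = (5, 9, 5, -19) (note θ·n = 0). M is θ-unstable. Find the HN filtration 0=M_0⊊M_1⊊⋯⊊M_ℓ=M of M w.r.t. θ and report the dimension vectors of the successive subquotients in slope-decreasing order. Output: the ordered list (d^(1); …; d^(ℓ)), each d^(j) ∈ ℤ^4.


Via rank(M_{q-1}∘⋯∘M_p): M ≅ I[1,1], I[1,2], I[1,4]^2, I[4,4].
μ_θ-semistable layers: μ^(1)=9; μ^(2)=5; μ^(3)=0; μ^(4)=-19

((0, 1, 0, 0); (2, 0, 0, 0); (2, 2, 2, 2); (0, 0, 0, 1))


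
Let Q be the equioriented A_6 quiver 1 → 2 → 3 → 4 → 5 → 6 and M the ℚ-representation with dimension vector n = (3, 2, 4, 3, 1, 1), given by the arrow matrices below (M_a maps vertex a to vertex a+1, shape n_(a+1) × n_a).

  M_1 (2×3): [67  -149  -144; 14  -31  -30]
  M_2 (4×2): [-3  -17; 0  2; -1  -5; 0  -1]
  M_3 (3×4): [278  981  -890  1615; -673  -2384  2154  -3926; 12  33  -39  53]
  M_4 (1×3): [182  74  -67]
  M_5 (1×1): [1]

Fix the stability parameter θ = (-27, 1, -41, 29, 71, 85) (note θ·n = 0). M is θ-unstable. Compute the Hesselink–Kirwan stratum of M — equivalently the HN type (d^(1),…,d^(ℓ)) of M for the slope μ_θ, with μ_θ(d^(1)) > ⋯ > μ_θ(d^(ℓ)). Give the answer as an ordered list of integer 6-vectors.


Via rank(M_{q-1}∘⋯∘M_p): M ≅ I[1,1], I[1,4], I[1,6], I[3,3], I[3,4].
μ_θ-semistable layers: μ^(1)=85; μ^(2)=71; μ^(3)=29; μ^(4)=-20; μ^(5)=-27; μ^(6)=-41

((0, 0, 0, 0, 0, 1); (0, 0, 0, 0, 1, 0); (0, 0, 0, 3, 0, 0); (0, 2, 2, 0, 0, 0); (3, 0, 0, 0, 0, 0); (0, 0, 2, 0, 0, 0))


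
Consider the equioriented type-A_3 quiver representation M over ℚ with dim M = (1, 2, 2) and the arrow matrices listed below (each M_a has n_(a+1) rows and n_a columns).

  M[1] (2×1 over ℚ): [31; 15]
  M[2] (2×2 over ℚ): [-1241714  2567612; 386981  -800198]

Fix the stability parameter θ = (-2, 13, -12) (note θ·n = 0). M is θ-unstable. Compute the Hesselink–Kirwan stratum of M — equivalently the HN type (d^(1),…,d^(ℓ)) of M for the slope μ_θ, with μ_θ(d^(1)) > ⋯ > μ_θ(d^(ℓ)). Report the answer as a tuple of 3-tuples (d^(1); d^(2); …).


Via rank(M_{q-1}∘⋯∘M_p): M ≅ I[1,3], I[2,2], I[3,3].
μ_θ-semistable layers: μ^(1)=13; μ^(2)=1/2; μ^(3)=-2; μ^(4)=-12

((0, 1, 0); (0, 1, 1); (1, 0, 0); (0, 0, 1))


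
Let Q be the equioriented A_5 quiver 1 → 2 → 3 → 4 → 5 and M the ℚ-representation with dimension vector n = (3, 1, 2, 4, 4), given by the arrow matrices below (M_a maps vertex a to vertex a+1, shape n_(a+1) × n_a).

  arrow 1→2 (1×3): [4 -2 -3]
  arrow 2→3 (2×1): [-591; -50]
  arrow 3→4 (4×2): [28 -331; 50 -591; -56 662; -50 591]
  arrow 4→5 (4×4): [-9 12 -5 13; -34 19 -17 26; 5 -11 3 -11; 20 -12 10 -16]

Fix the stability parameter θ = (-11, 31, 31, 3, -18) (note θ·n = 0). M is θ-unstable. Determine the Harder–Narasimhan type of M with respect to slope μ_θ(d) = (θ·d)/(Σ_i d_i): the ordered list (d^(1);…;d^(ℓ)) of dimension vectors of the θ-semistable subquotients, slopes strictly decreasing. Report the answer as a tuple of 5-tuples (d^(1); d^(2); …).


Via rank(M_{q-1}∘⋯∘M_p): M ≅ I[1,1]^2, I[1,5], I[3,5], I[4,4], I[4,5], I[5,5].
μ_θ-semistable layers: μ^(1)=47/4; μ^(2)=16/3; μ^(3)=3; μ^(4)=-15/2; μ^(5)=-11; μ^(6)=-18

((0, 1, 1, 1, 1); (0, 0, 1, 1, 1); (0, 0, 0, 1, 0); (0, 0, 0, 1, 1); (3, 0, 0, 0, 0); (0, 0, 0, 0, 1))


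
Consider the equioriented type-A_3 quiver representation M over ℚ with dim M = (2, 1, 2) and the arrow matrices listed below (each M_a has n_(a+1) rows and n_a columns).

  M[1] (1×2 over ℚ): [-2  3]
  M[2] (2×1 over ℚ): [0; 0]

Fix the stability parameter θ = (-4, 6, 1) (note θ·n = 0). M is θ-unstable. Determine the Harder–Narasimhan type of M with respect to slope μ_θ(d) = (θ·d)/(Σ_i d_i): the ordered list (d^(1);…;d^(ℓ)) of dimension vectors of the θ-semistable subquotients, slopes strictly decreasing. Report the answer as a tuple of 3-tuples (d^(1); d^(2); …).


Barcode: M ≅ I[1,1], I[1,2], I[3,3]^2. HN layers by μ_θ (3 steps, strictly decreasing):
  μ^(1)=6; μ^(2)=1; μ^(3)=-4

((0, 1, 0); (0, 0, 2); (2, 0, 0))


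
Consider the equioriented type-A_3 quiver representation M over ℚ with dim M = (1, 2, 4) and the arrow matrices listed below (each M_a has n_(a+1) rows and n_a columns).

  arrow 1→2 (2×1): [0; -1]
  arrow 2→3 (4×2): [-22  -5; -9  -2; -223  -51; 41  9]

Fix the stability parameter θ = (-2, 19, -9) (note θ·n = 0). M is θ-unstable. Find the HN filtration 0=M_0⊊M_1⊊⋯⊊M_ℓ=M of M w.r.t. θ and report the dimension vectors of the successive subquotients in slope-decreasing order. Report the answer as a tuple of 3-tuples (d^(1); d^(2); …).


Interval decomposition of M: I[1,3], I[2,3], I[3,3]^2.
HN type (ℓ=3): μ^(1)=5; μ^(2)=-2; μ^(3)=-9

((0, 2, 2); (1, 0, 0); (0, 0, 2))


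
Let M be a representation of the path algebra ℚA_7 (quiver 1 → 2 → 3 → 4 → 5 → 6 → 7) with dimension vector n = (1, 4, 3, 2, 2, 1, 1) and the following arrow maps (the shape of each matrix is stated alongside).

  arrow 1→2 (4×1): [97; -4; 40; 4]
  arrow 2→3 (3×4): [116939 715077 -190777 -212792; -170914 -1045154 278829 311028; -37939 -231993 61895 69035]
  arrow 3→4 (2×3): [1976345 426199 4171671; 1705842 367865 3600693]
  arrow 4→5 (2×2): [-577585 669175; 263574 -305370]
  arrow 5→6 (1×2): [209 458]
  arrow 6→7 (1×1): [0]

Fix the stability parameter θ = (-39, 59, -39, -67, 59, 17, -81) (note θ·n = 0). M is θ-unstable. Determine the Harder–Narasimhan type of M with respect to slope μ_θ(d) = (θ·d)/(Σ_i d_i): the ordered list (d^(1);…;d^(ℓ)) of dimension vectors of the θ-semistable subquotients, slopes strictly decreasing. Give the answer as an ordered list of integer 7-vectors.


Interval decomposition of M: I[1,6], I[2,2], I[2,3], I[2,4], I[5,5], I[7,7].
HN type (ℓ=6): μ^(1)=59; μ^(2)=38; μ^(3)=10; μ^(4)=-47/3; μ^(5)=-39; μ^(6)=-81

((0, 1, 0, 0, 1, 0, 0); (0, 0, 0, 0, 1, 1, 0); (0, 1, 1, 0, 0, 0, 0); (0, 2, 2, 2, 0, 0, 0); (1, 0, 0, 0, 0, 0, 0); (0, 0, 0, 0, 0, 0, 1))


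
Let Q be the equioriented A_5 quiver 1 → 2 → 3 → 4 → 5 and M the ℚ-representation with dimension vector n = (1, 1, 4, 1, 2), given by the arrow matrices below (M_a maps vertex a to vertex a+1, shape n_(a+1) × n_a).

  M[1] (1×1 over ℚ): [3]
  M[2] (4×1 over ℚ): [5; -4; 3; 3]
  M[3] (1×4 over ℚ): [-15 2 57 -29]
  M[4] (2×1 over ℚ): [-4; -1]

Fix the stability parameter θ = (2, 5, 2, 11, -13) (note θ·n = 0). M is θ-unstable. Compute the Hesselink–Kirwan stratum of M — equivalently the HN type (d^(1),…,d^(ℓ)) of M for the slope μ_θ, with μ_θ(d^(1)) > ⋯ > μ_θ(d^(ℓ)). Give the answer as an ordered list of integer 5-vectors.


Via rank(M_{q-1}∘⋯∘M_p): M ≅ I[1,5], I[3,3]^3, I[5,5].
μ_θ-semistable layers: μ^(1)=2; μ^(2)=7/5; μ^(3)=-13

((0, 0, 3, 0, 0); (1, 1, 1, 1, 1); (0, 0, 0, 0, 1))


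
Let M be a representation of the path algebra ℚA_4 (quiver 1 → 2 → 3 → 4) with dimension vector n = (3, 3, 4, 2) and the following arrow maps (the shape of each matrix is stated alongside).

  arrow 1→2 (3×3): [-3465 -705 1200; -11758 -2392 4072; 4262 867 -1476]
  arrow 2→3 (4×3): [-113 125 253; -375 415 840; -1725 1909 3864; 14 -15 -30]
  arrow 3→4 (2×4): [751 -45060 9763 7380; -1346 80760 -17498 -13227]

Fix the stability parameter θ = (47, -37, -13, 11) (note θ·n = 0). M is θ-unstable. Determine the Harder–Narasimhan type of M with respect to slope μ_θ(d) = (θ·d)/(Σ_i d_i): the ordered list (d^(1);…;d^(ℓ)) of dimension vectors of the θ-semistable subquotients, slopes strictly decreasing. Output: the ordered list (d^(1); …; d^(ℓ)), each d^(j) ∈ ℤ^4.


Barcode: M ≅ I[1,1], I[1,3], I[1,4], I[2,4], I[3,3]. HN layers by μ_θ (5 steps, strictly decreasing):
  μ^(1)=47; μ^(2)=11; μ^(3)=-1; μ^(4)=-13; μ^(5)=-37

((1, 0, 0, 0); (0, 0, 0, 2); (2, 2, 2, 0); (0, 0, 2, 0); (0, 1, 0, 0))


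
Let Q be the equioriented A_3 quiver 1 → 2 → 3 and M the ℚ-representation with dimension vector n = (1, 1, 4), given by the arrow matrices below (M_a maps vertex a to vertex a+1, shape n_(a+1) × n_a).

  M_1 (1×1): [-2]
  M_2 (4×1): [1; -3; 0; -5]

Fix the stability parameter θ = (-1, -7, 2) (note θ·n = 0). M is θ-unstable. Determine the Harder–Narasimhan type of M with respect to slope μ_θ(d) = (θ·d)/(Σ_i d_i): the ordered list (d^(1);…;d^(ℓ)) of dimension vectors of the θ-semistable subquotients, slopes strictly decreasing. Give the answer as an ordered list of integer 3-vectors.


Via rank(M_{q-1}∘⋯∘M_p): M ≅ I[1,3], I[3,3]^3.
μ_θ-semistable layers: μ^(1)=2; μ^(2)=-4

((0, 0, 4); (1, 1, 0))


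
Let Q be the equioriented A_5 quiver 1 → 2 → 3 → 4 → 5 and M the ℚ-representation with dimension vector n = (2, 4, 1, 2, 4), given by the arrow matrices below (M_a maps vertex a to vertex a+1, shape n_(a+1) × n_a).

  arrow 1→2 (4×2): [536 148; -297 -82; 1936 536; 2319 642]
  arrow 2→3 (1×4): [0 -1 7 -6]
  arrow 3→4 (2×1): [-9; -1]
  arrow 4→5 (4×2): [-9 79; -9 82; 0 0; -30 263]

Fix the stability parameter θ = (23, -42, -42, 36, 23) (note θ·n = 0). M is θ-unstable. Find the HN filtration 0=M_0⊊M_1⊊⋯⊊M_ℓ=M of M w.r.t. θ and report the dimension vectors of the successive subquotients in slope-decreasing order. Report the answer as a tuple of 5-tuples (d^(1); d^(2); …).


Via rank(M_{q-1}∘⋯∘M_p): M ≅ I[1,2], I[1,5], I[2,2]^2, I[4,5], I[5,5]^2.
μ_θ-semistable layers: μ^(1)=59/2; μ^(2)=23; μ^(3)=-19/2; μ^(4)=-61/3; μ^(5)=-42

((0, 0, 0, 2, 2); (0, 0, 0, 0, 2); (1, 1, 0, 0, 0); (1, 1, 1, 0, 0); (0, 2, 0, 0, 0))


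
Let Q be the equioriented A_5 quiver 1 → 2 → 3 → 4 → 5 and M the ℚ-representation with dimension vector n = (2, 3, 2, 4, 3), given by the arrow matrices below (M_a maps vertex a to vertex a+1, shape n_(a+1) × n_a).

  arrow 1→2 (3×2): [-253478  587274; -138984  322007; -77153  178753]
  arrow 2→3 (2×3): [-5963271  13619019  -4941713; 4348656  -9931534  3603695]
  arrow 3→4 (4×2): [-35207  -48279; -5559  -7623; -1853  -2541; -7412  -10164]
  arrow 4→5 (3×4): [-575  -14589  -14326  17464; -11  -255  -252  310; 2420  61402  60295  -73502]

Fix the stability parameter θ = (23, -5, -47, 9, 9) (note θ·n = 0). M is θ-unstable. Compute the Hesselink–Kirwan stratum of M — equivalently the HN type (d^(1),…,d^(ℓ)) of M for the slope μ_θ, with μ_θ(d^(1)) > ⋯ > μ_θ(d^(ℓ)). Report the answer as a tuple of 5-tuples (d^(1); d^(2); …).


Via rank(M_{q-1}∘⋯∘M_p): M ≅ I[1,3], I[1,5], I[2,2], I[4,4], I[4,5]^2.
μ_θ-semistable layers: μ^(1)=9; μ^(2)=-5; μ^(3)=-29/3

((0, 0, 0, 4, 3); (0, 1, 0, 0, 0); (2, 2, 2, 0, 0))


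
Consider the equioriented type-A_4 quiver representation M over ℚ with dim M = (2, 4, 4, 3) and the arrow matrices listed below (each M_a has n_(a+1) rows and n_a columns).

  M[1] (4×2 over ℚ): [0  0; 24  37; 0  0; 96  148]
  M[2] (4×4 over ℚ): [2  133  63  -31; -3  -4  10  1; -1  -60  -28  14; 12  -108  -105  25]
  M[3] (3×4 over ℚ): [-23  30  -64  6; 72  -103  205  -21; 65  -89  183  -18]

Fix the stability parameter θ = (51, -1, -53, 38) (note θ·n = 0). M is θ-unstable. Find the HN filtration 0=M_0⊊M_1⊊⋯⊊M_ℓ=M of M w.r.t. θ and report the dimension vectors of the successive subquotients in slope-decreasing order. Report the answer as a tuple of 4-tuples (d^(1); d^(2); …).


Barcode: M ≅ I[1,1], I[1,4], I[2,3], I[2,4]^2. HN layers by μ_θ (4 steps, strictly decreasing):
  μ^(1)=51; μ^(2)=38; μ^(3)=-1; μ^(4)=-27

((1, 0, 0, 0); (0, 0, 0, 3); (1, 1, 1, 0); (0, 3, 3, 0))


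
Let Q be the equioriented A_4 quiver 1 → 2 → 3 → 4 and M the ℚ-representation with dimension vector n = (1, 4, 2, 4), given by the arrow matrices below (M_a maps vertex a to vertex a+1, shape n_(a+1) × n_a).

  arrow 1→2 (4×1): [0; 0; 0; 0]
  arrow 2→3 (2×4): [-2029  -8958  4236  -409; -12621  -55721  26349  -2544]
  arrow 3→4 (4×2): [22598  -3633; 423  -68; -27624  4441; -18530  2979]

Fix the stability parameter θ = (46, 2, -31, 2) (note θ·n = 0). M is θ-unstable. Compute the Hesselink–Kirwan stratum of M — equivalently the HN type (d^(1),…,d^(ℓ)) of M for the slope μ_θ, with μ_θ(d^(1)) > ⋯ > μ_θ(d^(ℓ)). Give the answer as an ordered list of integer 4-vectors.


Interval decomposition of M: I[1,1], I[2,2]^2, I[2,4]^2, I[4,4]^2.
HN type (ℓ=3): μ^(1)=46; μ^(2)=2; μ^(3)=-29/2

((1, 0, 0, 0); (0, 2, 0, 4); (0, 2, 2, 0))


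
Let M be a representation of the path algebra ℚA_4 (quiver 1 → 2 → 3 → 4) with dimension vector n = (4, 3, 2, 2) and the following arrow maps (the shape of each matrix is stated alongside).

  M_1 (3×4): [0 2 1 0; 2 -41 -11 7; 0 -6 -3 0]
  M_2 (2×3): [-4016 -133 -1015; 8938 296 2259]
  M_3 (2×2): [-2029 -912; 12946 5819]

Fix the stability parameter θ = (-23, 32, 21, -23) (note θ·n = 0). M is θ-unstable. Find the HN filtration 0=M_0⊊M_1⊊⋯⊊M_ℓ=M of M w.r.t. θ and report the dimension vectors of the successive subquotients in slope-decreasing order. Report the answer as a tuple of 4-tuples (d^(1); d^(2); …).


Interval decomposition of M: I[1,1]^2, I[1,4]^2, I[2,2].
HN type (ℓ=3): μ^(1)=32; μ^(2)=10; μ^(3)=-23

((0, 1, 0, 0); (0, 2, 2, 2); (4, 0, 0, 0))


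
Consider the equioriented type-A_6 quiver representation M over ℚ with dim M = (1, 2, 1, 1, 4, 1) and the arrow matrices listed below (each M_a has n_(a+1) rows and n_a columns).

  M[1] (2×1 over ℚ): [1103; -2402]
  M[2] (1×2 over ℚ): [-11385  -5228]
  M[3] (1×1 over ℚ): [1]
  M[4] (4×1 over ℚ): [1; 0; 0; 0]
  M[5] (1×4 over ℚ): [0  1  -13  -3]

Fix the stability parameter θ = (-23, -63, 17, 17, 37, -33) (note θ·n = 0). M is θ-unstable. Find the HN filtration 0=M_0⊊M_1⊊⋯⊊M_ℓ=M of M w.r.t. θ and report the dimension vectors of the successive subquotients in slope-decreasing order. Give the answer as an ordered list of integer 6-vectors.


Interval decomposition of M: I[1,5], I[2,2], I[5,5]^2, I[5,6].
HN type (ℓ=5): μ^(1)=37; μ^(2)=17; μ^(3)=2; μ^(4)=-43; μ^(5)=-63

((0, 0, 0, 0, 3, 0); (0, 0, 1, 1, 0, 0); (0, 0, 0, 0, 1, 1); (1, 1, 0, 0, 0, 0); (0, 1, 0, 0, 0, 0))


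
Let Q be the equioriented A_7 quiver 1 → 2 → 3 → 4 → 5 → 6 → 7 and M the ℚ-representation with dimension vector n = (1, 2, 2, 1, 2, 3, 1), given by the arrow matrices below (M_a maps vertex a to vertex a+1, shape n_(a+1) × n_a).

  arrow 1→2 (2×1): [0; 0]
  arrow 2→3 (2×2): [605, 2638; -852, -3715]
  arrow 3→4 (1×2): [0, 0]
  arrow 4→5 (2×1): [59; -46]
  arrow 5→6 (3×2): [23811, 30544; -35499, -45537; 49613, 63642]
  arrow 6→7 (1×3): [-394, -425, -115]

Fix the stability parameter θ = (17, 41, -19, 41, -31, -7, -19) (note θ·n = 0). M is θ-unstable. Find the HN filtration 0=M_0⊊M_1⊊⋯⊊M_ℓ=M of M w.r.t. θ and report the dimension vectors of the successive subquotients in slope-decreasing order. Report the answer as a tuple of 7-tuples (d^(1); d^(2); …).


Via rank(M_{q-1}∘⋯∘M_p): M ≅ I[1,1], I[2,3]^2, I[4,6], I[5,7], I[6,6].
μ_θ-semistable layers: μ^(1)=17; μ^(2)=11; μ^(3)=1; μ^(4)=-7; μ^(5)=-13; μ^(6)=-31

((1, 0, 0, 0, 0, 0, 0); (0, 2, 2, 0, 0, 0, 0); (0, 0, 0, 1, 1, 1, 0); (0, 0, 0, 0, 0, 1, 0); (0, 0, 0, 0, 0, 1, 1); (0, 0, 0, 0, 1, 0, 0))


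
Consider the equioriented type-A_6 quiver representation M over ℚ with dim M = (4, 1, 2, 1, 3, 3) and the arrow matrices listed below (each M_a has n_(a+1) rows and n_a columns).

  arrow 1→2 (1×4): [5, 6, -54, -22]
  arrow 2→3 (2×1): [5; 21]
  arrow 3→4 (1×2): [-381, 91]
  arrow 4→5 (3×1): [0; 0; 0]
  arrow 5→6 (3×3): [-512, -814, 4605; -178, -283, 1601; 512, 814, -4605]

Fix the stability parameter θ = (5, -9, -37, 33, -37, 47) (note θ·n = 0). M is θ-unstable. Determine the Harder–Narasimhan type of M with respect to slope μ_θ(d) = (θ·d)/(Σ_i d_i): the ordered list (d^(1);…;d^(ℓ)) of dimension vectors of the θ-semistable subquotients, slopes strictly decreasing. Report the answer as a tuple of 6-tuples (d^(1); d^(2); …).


Interval decomposition of M: I[1,1]^3, I[1,4], I[3,3], I[5,5], I[5,6]^2, I[6,6].
HN type (ℓ=5): μ^(1)=47; μ^(2)=33; μ^(3)=5; μ^(4)=-41/3; μ^(5)=-37

((0, 0, 0, 0, 0, 3); (0, 0, 0, 1, 0, 0); (3, 0, 0, 0, 0, 0); (1, 1, 1, 0, 0, 0); (0, 0, 1, 0, 3, 0))


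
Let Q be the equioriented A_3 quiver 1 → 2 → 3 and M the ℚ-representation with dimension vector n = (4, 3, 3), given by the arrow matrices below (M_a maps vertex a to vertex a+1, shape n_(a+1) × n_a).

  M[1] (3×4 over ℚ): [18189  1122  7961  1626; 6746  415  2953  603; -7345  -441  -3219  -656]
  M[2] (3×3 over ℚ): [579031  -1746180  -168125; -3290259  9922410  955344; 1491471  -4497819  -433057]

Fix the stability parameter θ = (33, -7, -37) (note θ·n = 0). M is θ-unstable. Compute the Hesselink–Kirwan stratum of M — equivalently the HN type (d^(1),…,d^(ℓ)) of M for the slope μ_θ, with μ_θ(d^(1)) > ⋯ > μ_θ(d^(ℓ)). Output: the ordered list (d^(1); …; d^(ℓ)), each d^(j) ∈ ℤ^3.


Barcode: M ≅ I[1,1], I[1,3]^3. HN layers by μ_θ (2 steps, strictly decreasing):
  μ^(1)=33; μ^(2)=-11/3

((1, 0, 0); (3, 3, 3))


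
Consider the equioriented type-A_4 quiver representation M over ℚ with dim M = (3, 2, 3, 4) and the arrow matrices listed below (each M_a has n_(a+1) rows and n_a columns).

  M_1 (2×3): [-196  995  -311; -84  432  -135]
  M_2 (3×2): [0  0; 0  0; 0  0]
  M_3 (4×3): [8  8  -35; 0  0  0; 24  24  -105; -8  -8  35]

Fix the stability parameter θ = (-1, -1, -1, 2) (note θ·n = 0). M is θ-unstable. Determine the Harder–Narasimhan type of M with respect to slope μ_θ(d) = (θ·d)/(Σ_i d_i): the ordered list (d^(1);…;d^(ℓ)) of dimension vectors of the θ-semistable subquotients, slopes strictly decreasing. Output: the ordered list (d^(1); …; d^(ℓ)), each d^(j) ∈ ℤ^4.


Via rank(M_{q-1}∘⋯∘M_p): M ≅ I[1,1], I[1,2]^2, I[3,3]^2, I[3,4], I[4,4]^3.
μ_θ-semistable layers: μ^(1)=2; μ^(2)=-1

((0, 0, 0, 4); (3, 2, 3, 0))


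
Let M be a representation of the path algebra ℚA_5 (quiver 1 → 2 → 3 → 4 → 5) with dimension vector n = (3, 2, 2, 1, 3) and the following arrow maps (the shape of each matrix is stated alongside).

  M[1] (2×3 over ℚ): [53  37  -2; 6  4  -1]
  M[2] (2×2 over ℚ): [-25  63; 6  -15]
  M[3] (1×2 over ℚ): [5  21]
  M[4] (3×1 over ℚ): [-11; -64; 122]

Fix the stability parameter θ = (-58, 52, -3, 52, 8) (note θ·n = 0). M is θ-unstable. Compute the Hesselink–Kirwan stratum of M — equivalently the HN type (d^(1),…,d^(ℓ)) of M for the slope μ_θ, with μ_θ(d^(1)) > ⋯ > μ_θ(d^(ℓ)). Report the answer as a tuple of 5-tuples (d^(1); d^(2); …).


Interval decomposition of M: I[1,1], I[1,3], I[1,5], I[5,5]^2.
HN type (ℓ=4): μ^(1)=30; μ^(2)=49/2; μ^(3)=8; μ^(4)=-58

((0, 0, 0, 1, 1); (0, 2, 2, 0, 0); (0, 0, 0, 0, 2); (3, 0, 0, 0, 0))


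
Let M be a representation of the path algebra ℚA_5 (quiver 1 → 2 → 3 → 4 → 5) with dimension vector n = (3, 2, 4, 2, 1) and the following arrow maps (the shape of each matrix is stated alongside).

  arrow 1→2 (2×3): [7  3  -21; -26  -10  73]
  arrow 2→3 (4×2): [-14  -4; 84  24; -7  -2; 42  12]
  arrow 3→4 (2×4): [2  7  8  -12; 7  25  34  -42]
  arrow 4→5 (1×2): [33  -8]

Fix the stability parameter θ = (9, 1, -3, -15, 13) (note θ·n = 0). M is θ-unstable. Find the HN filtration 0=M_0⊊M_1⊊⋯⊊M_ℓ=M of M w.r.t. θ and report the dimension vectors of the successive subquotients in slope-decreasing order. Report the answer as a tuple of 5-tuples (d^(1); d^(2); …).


Interval decomposition of M: I[1,1], I[1,2], I[1,3], I[3,3], I[3,4], I[3,5].
HN type (ℓ=6): μ^(1)=13; μ^(2)=9; μ^(3)=5; μ^(4)=7/3; μ^(5)=-3; μ^(6)=-9

((0, 0, 0, 0, 1); (1, 0, 0, 0, 0); (1, 1, 0, 0, 0); (1, 1, 1, 0, 0); (0, 0, 1, 0, 0); (0, 0, 2, 2, 0))


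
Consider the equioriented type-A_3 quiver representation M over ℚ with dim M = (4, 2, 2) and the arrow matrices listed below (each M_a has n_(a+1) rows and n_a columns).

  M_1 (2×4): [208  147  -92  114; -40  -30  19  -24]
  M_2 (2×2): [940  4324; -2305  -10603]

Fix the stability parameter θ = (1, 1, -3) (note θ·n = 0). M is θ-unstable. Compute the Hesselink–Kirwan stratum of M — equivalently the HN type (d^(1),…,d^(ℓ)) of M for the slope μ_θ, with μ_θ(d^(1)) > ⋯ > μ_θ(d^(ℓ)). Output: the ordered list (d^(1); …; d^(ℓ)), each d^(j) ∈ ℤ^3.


Barcode: M ≅ I[1,1]^2, I[1,2], I[1,3], I[3,3]. HN layers by μ_θ (3 steps, strictly decreasing):
  μ^(1)=1; μ^(2)=-1/3; μ^(3)=-3

((3, 1, 0); (1, 1, 1); (0, 0, 1))


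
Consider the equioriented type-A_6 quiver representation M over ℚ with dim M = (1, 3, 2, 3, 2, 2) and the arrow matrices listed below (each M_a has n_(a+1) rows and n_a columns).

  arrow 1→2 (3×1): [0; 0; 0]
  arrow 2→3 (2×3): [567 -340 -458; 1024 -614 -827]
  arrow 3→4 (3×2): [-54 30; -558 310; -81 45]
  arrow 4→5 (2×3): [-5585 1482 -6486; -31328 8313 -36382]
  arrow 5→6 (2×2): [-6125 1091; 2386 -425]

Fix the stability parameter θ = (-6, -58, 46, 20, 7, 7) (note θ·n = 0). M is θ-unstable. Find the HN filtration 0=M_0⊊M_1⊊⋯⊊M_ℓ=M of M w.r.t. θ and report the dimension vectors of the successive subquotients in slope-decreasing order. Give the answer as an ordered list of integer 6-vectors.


Interval decomposition of M: I[1,1], I[2,2], I[2,3], I[2,4], I[4,6]^2.
HN type (ℓ=5): μ^(1)=46; μ^(2)=33; μ^(3)=34/3; μ^(4)=-6; μ^(5)=-58

((0, 0, 1, 0, 0, 0); (0, 0, 1, 1, 0, 0); (0, 0, 0, 2, 2, 2); (1, 0, 0, 0, 0, 0); (0, 3, 0, 0, 0, 0))
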